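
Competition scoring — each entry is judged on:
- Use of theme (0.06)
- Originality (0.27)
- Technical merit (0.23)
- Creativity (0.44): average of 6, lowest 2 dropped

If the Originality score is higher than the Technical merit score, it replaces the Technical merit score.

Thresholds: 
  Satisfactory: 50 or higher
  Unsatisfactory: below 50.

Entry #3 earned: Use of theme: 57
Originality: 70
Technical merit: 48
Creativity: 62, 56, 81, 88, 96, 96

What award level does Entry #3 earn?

Satisfactory

Creativity: drop 56, 62 → average of remaining 4 = 361/4 = 90.25
Originality (70) > Technical merit (48), so Technical merit counts as 70.
Weighted total:
  Use of theme 57 × 0.06 = 3.42
  Originality 70 × 0.27 = 18.9
  Technical merit 70 × 0.23 = 16.1
  Creativity 90.25 × 0.44 = 39.71
Sum = 78.13
78.13 ≥ 50 → Satisfactory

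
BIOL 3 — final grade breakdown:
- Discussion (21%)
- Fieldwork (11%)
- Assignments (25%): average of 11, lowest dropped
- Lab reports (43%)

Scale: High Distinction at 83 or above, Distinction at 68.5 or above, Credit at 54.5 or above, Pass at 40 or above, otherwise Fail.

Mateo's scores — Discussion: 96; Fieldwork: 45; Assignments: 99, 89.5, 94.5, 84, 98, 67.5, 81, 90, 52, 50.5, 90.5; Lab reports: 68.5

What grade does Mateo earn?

Distinction

Assignments: drop 50.5 → average of remaining 10 = 846/10 = 84.6
Weighted total:
  Discussion 96 × 0.21 = 20.16
  Fieldwork 45 × 0.11 = 4.95
  Assignments 84.6 × 0.25 = 21.15
  Lab reports 68.5 × 0.43 = 29.455
Sum = 75.715
75.715 is ≥ 68.5 and < 83 → Distinction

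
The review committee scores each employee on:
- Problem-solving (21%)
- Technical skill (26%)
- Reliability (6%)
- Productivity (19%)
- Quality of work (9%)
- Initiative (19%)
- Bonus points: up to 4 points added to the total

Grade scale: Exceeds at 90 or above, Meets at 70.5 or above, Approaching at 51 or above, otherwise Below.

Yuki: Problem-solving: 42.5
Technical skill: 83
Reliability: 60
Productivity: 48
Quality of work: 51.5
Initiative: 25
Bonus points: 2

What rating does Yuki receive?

Weighted total:
  Problem-solving 42.5 × 0.21 = 8.925
  Technical skill 83 × 0.26 = 21.58
  Reliability 60 × 0.06 = 3.6
  Productivity 48 × 0.19 = 9.12
  Quality of work 51.5 × 0.09 = 4.635
  Initiative 25 × 0.19 = 4.75
Sum = 52.61
Bonus points: 52.61 + 2 = 54.61
54.61 is ≥ 51 and < 70.5 → Approaching

Approaching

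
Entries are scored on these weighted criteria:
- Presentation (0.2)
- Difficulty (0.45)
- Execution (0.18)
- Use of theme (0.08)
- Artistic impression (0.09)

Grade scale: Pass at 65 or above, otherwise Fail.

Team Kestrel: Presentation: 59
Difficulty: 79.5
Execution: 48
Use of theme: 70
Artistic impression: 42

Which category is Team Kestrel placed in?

Weighted total:
  Presentation 59 × 0.2 = 11.8
  Difficulty 79.5 × 0.45 = 35.775
  Execution 48 × 0.18 = 8.64
  Use of theme 70 × 0.08 = 5.6
  Artistic impression 42 × 0.09 = 3.78
Sum = 65.595
65.595 ≥ 65 → Pass

Pass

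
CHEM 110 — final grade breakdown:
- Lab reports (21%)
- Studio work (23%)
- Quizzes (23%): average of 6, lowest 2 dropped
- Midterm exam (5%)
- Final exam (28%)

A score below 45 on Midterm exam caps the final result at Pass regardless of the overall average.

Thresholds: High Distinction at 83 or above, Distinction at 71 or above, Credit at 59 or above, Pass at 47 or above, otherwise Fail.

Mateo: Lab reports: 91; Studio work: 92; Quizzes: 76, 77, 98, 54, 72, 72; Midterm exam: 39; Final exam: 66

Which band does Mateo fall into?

Quizzes: drop 54, 72 → average of remaining 4 = 323/4 = 80.75
Midterm exam score 39 < 45: minimum not met.
Weighted total:
  Lab reports 91 × 0.21 = 19.11
  Studio work 92 × 0.23 = 21.16
  Quizzes 80.75 × 0.23 = 18.5725
  Midterm exam 39 × 0.05 = 1.95
  Final exam 66 × 0.28 = 18.48
Sum = 79.2725
79.2725 would be Distinction; cap at Pass applies → Pass.

Pass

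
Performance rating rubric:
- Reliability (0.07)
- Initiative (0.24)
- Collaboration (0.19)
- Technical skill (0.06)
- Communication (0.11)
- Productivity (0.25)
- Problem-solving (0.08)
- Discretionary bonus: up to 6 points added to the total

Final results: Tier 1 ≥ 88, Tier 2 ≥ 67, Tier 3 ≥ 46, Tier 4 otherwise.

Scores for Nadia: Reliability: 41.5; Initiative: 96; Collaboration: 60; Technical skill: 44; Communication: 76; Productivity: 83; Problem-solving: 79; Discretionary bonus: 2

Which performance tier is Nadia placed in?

Tier 2

Weighted total:
  Reliability 41.5 × 0.07 = 2.905
  Initiative 96 × 0.24 = 23.04
  Collaboration 60 × 0.19 = 11.4
  Technical skill 44 × 0.06 = 2.64
  Communication 76 × 0.11 = 8.36
  Productivity 83 × 0.25 = 20.75
  Problem-solving 79 × 0.08 = 6.32
Sum = 75.415
Discretionary bonus: 75.415 + 2 = 77.415
77.415 is ≥ 67 and < 88 → Tier 2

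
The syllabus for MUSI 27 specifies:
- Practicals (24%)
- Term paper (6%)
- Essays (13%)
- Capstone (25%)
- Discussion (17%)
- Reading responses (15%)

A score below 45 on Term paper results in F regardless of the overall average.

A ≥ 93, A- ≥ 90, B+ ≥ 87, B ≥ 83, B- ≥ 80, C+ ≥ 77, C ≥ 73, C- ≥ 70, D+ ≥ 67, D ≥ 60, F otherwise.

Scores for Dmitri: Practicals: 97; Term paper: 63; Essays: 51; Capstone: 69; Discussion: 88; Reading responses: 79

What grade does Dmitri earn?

Term paper score 63 ≥ 45: minimum met.
Weighted total:
  Practicals 97 × 0.24 = 23.28
  Term paper 63 × 0.06 = 3.78
  Essays 51 × 0.13 = 6.63
  Capstone 69 × 0.25 = 17.25
  Discussion 88 × 0.17 = 14.96
  Reading responses 79 × 0.15 = 11.85
Sum = 77.75
77.75 is ≥ 77 and < 80 → C+

C+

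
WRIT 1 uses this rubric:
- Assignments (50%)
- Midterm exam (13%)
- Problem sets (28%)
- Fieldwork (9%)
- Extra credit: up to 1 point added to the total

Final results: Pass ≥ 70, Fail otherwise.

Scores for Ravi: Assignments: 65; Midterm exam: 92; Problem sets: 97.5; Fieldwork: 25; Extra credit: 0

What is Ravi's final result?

Weighted total:
  Assignments 65 × 0.5 = 32.5
  Midterm exam 92 × 0.13 = 11.96
  Problem sets 97.5 × 0.28 = 27.3
  Fieldwork 25 × 0.09 = 2.25
Sum = 74.01
Extra credit: 74.01 + 0 = 74.01
74.01 ≥ 70 → Pass

Pass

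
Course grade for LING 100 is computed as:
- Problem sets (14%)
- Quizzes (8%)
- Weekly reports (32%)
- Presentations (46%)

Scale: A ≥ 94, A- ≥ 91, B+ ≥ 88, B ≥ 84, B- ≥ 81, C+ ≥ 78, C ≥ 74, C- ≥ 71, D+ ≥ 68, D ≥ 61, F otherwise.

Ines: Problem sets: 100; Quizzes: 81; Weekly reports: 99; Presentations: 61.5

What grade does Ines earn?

C+

Weighted total:
  Problem sets 100 × 0.14 = 14
  Quizzes 81 × 0.08 = 6.48
  Weekly reports 99 × 0.32 = 31.68
  Presentations 61.5 × 0.46 = 28.29
Sum = 80.45
80.45 is ≥ 78 and < 81 → C+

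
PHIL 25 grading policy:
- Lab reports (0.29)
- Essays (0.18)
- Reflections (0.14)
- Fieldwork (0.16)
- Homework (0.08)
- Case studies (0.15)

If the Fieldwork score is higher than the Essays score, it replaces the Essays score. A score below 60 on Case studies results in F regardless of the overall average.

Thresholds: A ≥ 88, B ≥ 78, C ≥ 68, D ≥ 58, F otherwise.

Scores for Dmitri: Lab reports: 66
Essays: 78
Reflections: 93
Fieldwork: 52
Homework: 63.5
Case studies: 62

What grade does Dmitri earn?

Fieldwork (52) ≤ Essays (78), so Essays stays at 78.
Case studies score 62 ≥ 60: minimum met.
Weighted total:
  Lab reports 66 × 0.29 = 19.14
  Essays 78 × 0.18 = 14.04
  Reflections 93 × 0.14 = 13.02
  Fieldwork 52 × 0.16 = 8.32
  Homework 63.5 × 0.08 = 5.08
  Case studies 62 × 0.15 = 9.3
Sum = 68.9
68.9 is ≥ 68 and < 78 → C

C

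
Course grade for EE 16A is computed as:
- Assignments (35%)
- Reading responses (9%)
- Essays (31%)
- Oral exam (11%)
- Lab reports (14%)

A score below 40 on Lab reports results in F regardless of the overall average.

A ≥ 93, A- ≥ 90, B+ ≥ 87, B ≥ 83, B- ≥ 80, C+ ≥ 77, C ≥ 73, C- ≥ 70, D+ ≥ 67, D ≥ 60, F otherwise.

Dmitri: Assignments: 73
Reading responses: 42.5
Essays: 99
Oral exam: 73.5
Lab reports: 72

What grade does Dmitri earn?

Lab reports score 72 ≥ 40: minimum met.
Weighted total:
  Assignments 73 × 0.35 = 25.55
  Reading responses 42.5 × 0.09 = 3.825
  Essays 99 × 0.31 = 30.69
  Oral exam 73.5 × 0.11 = 8.085
  Lab reports 72 × 0.14 = 10.08
Sum = 78.23
78.23 is ≥ 77 and < 80 → C+

C+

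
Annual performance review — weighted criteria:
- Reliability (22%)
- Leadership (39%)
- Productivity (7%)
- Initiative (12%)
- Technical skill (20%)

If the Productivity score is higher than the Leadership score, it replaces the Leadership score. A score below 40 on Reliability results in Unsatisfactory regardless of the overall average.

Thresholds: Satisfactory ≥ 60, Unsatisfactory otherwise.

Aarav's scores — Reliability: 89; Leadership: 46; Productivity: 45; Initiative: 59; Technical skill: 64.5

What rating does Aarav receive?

Satisfactory

Productivity (45) ≤ Leadership (46), so Leadership stays at 46.
Reliability score 89 ≥ 40: minimum met.
Weighted total:
  Reliability 89 × 0.22 = 19.58
  Leadership 46 × 0.39 = 17.94
  Productivity 45 × 0.07 = 3.15
  Initiative 59 × 0.12 = 7.08
  Technical skill 64.5 × 0.2 = 12.9
Sum = 60.65
60.65 ≥ 60 → Satisfactory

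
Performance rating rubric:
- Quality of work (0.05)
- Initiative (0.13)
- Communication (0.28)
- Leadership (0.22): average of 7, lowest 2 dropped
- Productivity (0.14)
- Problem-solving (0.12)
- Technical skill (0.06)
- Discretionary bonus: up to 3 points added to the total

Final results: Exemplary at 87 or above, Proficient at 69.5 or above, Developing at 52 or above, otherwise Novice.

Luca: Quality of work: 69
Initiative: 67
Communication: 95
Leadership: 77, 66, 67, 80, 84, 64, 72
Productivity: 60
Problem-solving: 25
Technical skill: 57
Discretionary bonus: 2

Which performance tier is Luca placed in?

Leadership: drop 64, 66 → average of remaining 5 = 380/5 = 76
Weighted total:
  Quality of work 69 × 0.05 = 3.45
  Initiative 67 × 0.13 = 8.71
  Communication 95 × 0.28 = 26.6
  Leadership 76 × 0.22 = 16.72
  Productivity 60 × 0.14 = 8.4
  Problem-solving 25 × 0.12 = 3
  Technical skill 57 × 0.06 = 3.42
Sum = 70.3
Discretionary bonus: 70.3 + 2 = 72.3
72.3 is ≥ 69.5 and < 87 → Proficient

Proficient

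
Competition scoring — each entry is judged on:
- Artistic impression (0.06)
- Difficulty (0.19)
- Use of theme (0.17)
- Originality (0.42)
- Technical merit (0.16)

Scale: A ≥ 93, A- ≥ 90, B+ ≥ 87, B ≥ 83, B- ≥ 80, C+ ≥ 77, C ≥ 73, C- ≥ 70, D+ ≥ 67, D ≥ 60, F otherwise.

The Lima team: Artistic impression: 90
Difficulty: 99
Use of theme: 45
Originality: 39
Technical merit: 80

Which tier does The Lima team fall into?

Weighted total:
  Artistic impression 90 × 0.06 = 5.4
  Difficulty 99 × 0.19 = 18.81
  Use of theme 45 × 0.17 = 7.65
  Originality 39 × 0.42 = 16.38
  Technical merit 80 × 0.16 = 12.8
Sum = 61.04
61.04 is ≥ 60 and < 67 → D

D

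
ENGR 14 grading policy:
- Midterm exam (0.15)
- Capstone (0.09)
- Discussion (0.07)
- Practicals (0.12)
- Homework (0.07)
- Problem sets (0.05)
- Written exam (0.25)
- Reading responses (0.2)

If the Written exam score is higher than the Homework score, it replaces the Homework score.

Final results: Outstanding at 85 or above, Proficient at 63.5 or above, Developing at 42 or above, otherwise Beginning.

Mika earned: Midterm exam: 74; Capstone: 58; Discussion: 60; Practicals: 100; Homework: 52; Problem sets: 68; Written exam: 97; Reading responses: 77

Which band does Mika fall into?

Proficient

Written exam (97) > Homework (52), so Homework counts as 97.
Weighted total:
  Midterm exam 74 × 0.15 = 11.1
  Capstone 58 × 0.09 = 5.22
  Discussion 60 × 0.07 = 4.2
  Practicals 100 × 0.12 = 12
  Homework 97 × 0.07 = 6.79
  Problem sets 68 × 0.05 = 3.4
  Written exam 97 × 0.25 = 24.25
  Reading responses 77 × 0.2 = 15.4
Sum = 82.36
82.36 is ≥ 63.5 and < 85 → Proficient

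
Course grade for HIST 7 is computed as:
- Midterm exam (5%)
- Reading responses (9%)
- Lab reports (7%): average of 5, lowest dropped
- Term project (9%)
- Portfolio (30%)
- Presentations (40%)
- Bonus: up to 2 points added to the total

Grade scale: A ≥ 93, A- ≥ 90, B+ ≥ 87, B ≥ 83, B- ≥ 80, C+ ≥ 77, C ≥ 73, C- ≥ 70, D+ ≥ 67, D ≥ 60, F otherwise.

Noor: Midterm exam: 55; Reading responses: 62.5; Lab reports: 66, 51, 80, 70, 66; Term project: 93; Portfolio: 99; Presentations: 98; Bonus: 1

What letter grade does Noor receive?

A-

Lab reports: drop 51 → average of remaining 4 = 282/4 = 70.5
Weighted total:
  Midterm exam 55 × 0.05 = 2.75
  Reading responses 62.5 × 0.09 = 5.625
  Lab reports 70.5 × 0.07 = 4.935
  Term project 93 × 0.09 = 8.37
  Portfolio 99 × 0.3 = 29.7
  Presentations 98 × 0.4 = 39.2
Sum = 90.58
Bonus: 90.58 + 1 = 91.58
91.58 is ≥ 90 and < 93 → A-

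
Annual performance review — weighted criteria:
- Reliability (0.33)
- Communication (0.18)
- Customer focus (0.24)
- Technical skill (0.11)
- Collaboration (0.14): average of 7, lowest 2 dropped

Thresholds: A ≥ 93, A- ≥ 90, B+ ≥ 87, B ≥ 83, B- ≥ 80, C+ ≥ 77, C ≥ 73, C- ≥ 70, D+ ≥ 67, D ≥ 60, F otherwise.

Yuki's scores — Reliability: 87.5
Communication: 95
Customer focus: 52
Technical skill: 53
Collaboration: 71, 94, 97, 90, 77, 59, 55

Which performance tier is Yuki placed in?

Collaboration: drop 55, 59 → average of remaining 5 = 429/5 = 85.8
Weighted total:
  Reliability 87.5 × 0.33 = 28.875
  Communication 95 × 0.18 = 17.1
  Customer focus 52 × 0.24 = 12.48
  Technical skill 53 × 0.11 = 5.83
  Collaboration 85.8 × 0.14 = 12.012
Sum = 76.297
76.297 is ≥ 73 and < 77 → C

C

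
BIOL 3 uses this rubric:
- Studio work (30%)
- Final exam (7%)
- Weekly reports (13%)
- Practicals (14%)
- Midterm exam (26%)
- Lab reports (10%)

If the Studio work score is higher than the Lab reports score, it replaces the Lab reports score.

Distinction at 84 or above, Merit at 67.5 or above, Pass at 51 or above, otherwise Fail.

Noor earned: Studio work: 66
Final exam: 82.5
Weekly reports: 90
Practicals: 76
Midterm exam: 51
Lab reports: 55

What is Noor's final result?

Merit

Studio work (66) > Lab reports (55), so Lab reports counts as 66.
Weighted total:
  Studio work 66 × 0.3 = 19.8
  Final exam 82.5 × 0.07 = 5.775
  Weekly reports 90 × 0.13 = 11.7
  Practicals 76 × 0.14 = 10.64
  Midterm exam 51 × 0.26 = 13.26
  Lab reports 66 × 0.1 = 6.6
Sum = 67.775
67.775 is ≥ 67.5 and < 84 → Merit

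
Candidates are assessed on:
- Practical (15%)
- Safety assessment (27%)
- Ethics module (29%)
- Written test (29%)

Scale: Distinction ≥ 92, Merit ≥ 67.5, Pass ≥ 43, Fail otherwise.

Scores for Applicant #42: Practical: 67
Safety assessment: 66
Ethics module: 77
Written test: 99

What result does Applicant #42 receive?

Merit

Weighted total:
  Practical 67 × 0.15 = 10.05
  Safety assessment 66 × 0.27 = 17.82
  Ethics module 77 × 0.29 = 22.33
  Written test 99 × 0.29 = 28.71
Sum = 78.91
78.91 is ≥ 67.5 and < 92 → Merit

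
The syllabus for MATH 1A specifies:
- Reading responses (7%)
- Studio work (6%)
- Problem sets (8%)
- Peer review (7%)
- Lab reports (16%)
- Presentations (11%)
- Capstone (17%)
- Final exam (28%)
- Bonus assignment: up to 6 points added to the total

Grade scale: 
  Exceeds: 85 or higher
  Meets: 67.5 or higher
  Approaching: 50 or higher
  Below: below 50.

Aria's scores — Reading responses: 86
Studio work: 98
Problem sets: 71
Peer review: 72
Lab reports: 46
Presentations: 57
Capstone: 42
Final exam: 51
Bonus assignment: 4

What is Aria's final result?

Approaching

Weighted total:
  Reading responses 86 × 0.07 = 6.02
  Studio work 98 × 0.06 = 5.88
  Problem sets 71 × 0.08 = 5.68
  Peer review 72 × 0.07 = 5.04
  Lab reports 46 × 0.16 = 7.36
  Presentations 57 × 0.11 = 6.27
  Capstone 42 × 0.17 = 7.14
  Final exam 51 × 0.28 = 14.28
Sum = 57.67
Bonus assignment: 57.67 + 4 = 61.67
61.67 is ≥ 50 and < 67.5 → Approaching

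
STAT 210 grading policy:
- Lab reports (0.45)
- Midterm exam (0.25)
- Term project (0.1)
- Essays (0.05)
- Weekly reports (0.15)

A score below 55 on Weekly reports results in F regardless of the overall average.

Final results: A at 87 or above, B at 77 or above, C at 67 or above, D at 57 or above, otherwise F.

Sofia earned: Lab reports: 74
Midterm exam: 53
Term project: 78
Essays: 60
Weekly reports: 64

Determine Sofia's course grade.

Weekly reports score 64 ≥ 55: minimum met.
Weighted total:
  Lab reports 74 × 0.45 = 33.3
  Midterm exam 53 × 0.25 = 13.25
  Term project 78 × 0.1 = 7.8
  Essays 60 × 0.05 = 3
  Weekly reports 64 × 0.15 = 9.6
Sum = 66.95
66.95 is ≥ 57 and < 67 → D

D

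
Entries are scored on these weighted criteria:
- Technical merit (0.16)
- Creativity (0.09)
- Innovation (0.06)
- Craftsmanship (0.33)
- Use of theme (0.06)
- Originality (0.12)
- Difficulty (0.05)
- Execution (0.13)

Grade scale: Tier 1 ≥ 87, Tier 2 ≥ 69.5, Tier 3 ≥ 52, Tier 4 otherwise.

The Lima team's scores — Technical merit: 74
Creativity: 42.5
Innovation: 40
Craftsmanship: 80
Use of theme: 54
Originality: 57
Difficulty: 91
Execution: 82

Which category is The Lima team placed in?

Weighted total:
  Technical merit 74 × 0.16 = 11.84
  Creativity 42.5 × 0.09 = 3.825
  Innovation 40 × 0.06 = 2.4
  Craftsmanship 80 × 0.33 = 26.4
  Use of theme 54 × 0.06 = 3.24
  Originality 57 × 0.12 = 6.84
  Difficulty 91 × 0.05 = 4.55
  Execution 82 × 0.13 = 10.66
Sum = 69.755
69.755 is ≥ 69.5 and < 87 → Tier 2

Tier 2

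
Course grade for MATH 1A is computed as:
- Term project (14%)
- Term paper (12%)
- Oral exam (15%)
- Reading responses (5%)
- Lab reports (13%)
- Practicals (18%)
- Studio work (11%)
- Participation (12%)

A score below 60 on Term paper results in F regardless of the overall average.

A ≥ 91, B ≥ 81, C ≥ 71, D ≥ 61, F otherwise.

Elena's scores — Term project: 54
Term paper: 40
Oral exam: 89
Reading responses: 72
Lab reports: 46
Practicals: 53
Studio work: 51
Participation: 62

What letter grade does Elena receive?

Term paper score 40 < 60: minimum not met.
Weighted total:
  Term project 54 × 0.14 = 7.56
  Term paper 40 × 0.12 = 4.8
  Oral exam 89 × 0.15 = 13.35
  Reading responses 72 × 0.05 = 3.6
  Lab reports 46 × 0.13 = 5.98
  Practicals 53 × 0.18 = 9.54
  Studio work 51 × 0.11 = 5.61
  Participation 62 × 0.12 = 7.44
Sum = 57.88
Because the Term paper minimum was not met, the result is F.

F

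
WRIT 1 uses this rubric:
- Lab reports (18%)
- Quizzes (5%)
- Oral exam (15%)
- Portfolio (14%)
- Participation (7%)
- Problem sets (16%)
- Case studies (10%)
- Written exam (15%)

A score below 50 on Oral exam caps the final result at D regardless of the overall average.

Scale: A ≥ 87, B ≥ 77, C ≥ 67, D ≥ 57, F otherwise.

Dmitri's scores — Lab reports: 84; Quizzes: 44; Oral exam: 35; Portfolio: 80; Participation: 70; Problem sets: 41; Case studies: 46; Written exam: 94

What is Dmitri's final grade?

D

Oral exam score 35 < 50: minimum not met.
Weighted total:
  Lab reports 84 × 0.18 = 15.12
  Quizzes 44 × 0.05 = 2.2
  Oral exam 35 × 0.15 = 5.25
  Portfolio 80 × 0.14 = 11.2
  Participation 70 × 0.07 = 4.9
  Problem sets 41 × 0.16 = 6.56
  Case studies 46 × 0.1 = 4.6
  Written exam 94 × 0.15 = 14.1
Sum = 63.93
63.93 would be D; cap at D applies → D.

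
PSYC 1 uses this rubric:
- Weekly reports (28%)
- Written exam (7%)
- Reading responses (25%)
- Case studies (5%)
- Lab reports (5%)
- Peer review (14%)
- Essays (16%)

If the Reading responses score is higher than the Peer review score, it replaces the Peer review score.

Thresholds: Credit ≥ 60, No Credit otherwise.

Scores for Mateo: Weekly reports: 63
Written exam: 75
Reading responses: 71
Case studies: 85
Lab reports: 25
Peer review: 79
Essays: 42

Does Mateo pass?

Credit

Reading responses (71) ≤ Peer review (79), so Peer review stays at 79.
Weighted total:
  Weekly reports 63 × 0.28 = 17.64
  Written exam 75 × 0.07 = 5.25
  Reading responses 71 × 0.25 = 17.75
  Case studies 85 × 0.05 = 4.25
  Lab reports 25 × 0.05 = 1.25
  Peer review 79 × 0.14 = 11.06
  Essays 42 × 0.16 = 6.72
Sum = 63.92
63.92 ≥ 60 → Credit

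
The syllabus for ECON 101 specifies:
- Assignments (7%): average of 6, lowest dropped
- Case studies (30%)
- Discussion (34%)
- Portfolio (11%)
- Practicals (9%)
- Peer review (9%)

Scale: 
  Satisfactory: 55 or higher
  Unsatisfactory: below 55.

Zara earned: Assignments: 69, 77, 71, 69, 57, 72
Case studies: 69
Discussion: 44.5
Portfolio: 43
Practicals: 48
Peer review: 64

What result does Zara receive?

Assignments: drop 57 → average of remaining 5 = 358/5 = 71.6
Weighted total:
  Assignments 71.6 × 0.07 = 5.012
  Case studies 69 × 0.3 = 20.7
  Discussion 44.5 × 0.34 = 15.13
  Portfolio 43 × 0.11 = 4.73
  Practicals 48 × 0.09 = 4.32
  Peer review 64 × 0.09 = 5.76
Sum = 55.652
55.652 ≥ 55 → Satisfactory

Satisfactory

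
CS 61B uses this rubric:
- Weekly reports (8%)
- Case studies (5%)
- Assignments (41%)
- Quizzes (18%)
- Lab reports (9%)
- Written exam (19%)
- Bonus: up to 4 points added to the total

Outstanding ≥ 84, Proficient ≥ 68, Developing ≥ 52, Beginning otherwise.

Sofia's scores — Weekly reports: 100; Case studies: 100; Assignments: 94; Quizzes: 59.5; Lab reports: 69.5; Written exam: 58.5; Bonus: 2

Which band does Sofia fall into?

Weighted total:
  Weekly reports 100 × 0.08 = 8
  Case studies 100 × 0.05 = 5
  Assignments 94 × 0.41 = 38.54
  Quizzes 59.5 × 0.18 = 10.71
  Lab reports 69.5 × 0.09 = 6.255
  Written exam 58.5 × 0.19 = 11.115
Sum = 79.62
Bonus: 79.62 + 2 = 81.62
81.62 is ≥ 68 and < 84 → Proficient

Proficient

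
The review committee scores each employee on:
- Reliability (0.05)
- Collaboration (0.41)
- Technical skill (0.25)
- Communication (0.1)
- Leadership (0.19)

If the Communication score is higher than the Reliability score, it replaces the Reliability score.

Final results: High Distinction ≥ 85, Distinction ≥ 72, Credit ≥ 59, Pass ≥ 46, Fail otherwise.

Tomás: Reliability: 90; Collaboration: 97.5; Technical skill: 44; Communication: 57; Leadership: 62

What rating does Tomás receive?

Distinction

Communication (57) ≤ Reliability (90), so Reliability stays at 90.
Weighted total:
  Reliability 90 × 0.05 = 4.5
  Collaboration 97.5 × 0.41 = 39.975
  Technical skill 44 × 0.25 = 11
  Communication 57 × 0.1 = 5.7
  Leadership 62 × 0.19 = 11.78
Sum = 72.955
72.955 is ≥ 72 and < 85 → Distinction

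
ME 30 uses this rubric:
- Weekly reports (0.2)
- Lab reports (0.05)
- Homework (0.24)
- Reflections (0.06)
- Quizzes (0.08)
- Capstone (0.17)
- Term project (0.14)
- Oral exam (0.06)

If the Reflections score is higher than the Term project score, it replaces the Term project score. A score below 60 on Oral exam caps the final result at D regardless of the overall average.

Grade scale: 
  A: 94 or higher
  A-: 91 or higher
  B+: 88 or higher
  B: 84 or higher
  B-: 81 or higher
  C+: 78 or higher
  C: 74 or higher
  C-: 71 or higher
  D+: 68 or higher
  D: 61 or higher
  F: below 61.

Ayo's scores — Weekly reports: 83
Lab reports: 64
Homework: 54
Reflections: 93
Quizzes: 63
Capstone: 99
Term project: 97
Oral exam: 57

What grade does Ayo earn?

D

Reflections (93) ≤ Term project (97), so Term project stays at 97.
Oral exam score 57 < 60: minimum not met.
Weighted total:
  Weekly reports 83 × 0.2 = 16.6
  Lab reports 64 × 0.05 = 3.2
  Homework 54 × 0.24 = 12.96
  Reflections 93 × 0.06 = 5.58
  Quizzes 63 × 0.08 = 5.04
  Capstone 99 × 0.17 = 16.83
  Term project 97 × 0.14 = 13.58
  Oral exam 57 × 0.06 = 3.42
Sum = 77.21
77.21 would be C; cap at D applies → D.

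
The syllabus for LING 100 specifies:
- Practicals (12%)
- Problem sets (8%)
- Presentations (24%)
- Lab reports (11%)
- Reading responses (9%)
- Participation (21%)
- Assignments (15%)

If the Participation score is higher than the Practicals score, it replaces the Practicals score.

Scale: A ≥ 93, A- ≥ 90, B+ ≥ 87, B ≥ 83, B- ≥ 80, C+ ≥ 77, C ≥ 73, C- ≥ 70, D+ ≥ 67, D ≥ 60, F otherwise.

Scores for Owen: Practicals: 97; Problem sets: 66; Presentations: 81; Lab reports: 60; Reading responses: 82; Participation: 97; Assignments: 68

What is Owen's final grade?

Participation (97) ≤ Practicals (97), so Practicals stays at 97.
Weighted total:
  Practicals 97 × 0.12 = 11.64
  Problem sets 66 × 0.08 = 5.28
  Presentations 81 × 0.24 = 19.44
  Lab reports 60 × 0.11 = 6.6
  Reading responses 82 × 0.09 = 7.38
  Participation 97 × 0.21 = 20.37
  Assignments 68 × 0.15 = 10.2
Sum = 80.91
80.91 is ≥ 80 and < 83 → B-

B-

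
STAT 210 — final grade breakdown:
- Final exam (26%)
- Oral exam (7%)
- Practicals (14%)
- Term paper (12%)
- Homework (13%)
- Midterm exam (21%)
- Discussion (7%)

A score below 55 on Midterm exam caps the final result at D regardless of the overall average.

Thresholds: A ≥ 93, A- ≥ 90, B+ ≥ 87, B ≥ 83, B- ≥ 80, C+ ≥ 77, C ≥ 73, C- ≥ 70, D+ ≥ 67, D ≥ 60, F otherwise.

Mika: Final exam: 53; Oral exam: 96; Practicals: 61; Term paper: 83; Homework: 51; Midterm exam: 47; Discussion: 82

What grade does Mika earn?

D

Midterm exam score 47 < 55: minimum not met.
Weighted total:
  Final exam 53 × 0.26 = 13.78
  Oral exam 96 × 0.07 = 6.72
  Practicals 61 × 0.14 = 8.54
  Term paper 83 × 0.12 = 9.96
  Homework 51 × 0.13 = 6.63
  Midterm exam 47 × 0.21 = 9.87
  Discussion 82 × 0.07 = 5.74
Sum = 61.24
61.24 would be D; cap at D applies → D.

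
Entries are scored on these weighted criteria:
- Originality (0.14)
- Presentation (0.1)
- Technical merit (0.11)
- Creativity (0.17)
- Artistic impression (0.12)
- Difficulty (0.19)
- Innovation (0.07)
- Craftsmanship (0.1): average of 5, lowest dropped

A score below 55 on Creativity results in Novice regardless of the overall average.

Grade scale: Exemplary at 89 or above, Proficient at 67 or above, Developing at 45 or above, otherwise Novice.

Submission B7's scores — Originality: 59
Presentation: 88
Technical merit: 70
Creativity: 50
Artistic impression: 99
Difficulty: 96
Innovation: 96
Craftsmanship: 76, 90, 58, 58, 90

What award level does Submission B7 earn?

Craftsmanship: drop 58 → average of remaining 4 = 314/4 = 78.5
Creativity score 50 < 55: minimum not met.
Weighted total:
  Originality 59 × 0.14 = 8.26
  Presentation 88 × 0.1 = 8.8
  Technical merit 70 × 0.11 = 7.7
  Creativity 50 × 0.17 = 8.5
  Artistic impression 99 × 0.12 = 11.88
  Difficulty 96 × 0.19 = 18.24
  Innovation 96 × 0.07 = 6.72
  Craftsmanship 78.5 × 0.1 = 7.85
Sum = 77.95
Because the Creativity minimum was not met, the result is Novice.

Novice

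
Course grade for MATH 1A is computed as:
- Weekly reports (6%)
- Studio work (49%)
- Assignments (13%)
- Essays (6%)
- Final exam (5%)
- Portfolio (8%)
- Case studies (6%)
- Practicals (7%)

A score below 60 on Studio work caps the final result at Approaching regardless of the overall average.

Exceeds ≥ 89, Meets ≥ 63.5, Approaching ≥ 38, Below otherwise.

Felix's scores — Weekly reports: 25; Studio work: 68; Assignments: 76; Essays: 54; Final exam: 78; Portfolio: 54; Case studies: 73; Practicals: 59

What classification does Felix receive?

Studio work score 68 ≥ 60: minimum met.
Weighted total:
  Weekly reports 25 × 0.06 = 1.5
  Studio work 68 × 0.49 = 33.32
  Assignments 76 × 0.13 = 9.88
  Essays 54 × 0.06 = 3.24
  Final exam 78 × 0.05 = 3.9
  Portfolio 54 × 0.08 = 4.32
  Case studies 73 × 0.06 = 4.38
  Practicals 59 × 0.07 = 4.13
Sum = 64.67
64.67 is ≥ 63.5 and < 89 → Meets

Meets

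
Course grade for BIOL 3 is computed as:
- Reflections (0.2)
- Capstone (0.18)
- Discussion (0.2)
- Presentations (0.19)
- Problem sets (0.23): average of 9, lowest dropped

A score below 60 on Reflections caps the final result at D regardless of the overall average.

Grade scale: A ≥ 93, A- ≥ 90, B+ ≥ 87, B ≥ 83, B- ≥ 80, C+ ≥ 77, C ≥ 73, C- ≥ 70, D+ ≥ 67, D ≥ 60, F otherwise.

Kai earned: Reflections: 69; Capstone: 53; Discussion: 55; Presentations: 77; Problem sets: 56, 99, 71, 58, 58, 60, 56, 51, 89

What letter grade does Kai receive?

Problem sets: drop 51 → average of remaining 8 = 547/8 = 68.375
Reflections score 69 ≥ 60: minimum met.
Weighted total:
  Reflections 69 × 0.2 = 13.8
  Capstone 53 × 0.18 = 9.54
  Discussion 55 × 0.2 = 11
  Presentations 77 × 0.19 = 14.63
  Problem sets 68.375 × 0.23 = 15.72625
Sum = 64.69625
64.69625 is ≥ 60 and < 67 → D

D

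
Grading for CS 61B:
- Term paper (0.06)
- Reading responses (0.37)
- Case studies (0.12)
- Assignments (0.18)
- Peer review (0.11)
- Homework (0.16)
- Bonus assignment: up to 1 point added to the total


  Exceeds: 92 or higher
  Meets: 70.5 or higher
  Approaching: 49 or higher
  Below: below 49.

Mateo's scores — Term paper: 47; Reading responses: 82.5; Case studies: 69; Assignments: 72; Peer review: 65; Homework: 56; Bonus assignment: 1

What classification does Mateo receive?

Weighted total:
  Term paper 47 × 0.06 = 2.82
  Reading responses 82.5 × 0.37 = 30.525
  Case studies 69 × 0.12 = 8.28
  Assignments 72 × 0.18 = 12.96
  Peer review 65 × 0.11 = 7.15
  Homework 56 × 0.16 = 8.96
Sum = 70.695
Bonus assignment: 70.695 + 1 = 71.695
71.695 is ≥ 70.5 and < 92 → Meets

Meets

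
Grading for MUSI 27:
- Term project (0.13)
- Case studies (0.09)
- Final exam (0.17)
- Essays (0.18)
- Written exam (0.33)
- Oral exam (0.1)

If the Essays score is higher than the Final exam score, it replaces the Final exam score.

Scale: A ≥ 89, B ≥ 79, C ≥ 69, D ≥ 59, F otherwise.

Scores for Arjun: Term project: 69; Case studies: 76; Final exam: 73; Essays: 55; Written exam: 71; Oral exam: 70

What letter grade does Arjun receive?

D

Essays (55) ≤ Final exam (73), so Final exam stays at 73.
Weighted total:
  Term project 69 × 0.13 = 8.97
  Case studies 76 × 0.09 = 6.84
  Final exam 73 × 0.17 = 12.41
  Essays 55 × 0.18 = 9.9
  Written exam 71 × 0.33 = 23.43
  Oral exam 70 × 0.1 = 7
Sum = 68.55
68.55 is ≥ 59 and < 69 → D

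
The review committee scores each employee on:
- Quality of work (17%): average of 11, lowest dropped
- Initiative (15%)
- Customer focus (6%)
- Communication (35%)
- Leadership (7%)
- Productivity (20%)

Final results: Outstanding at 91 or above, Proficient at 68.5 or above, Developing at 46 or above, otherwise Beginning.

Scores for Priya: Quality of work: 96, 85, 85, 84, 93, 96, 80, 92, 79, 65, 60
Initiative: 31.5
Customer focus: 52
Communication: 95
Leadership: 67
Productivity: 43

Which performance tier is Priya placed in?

Quality of work: drop 60 → average of remaining 10 = 855/10 = 85.5
Weighted total:
  Quality of work 85.5 × 0.17 = 14.535
  Initiative 31.5 × 0.15 = 4.725
  Customer focus 52 × 0.06 = 3.12
  Communication 95 × 0.35 = 33.25
  Leadership 67 × 0.07 = 4.69
  Productivity 43 × 0.2 = 8.6
Sum = 68.92
68.92 is ≥ 68.5 and < 91 → Proficient

Proficient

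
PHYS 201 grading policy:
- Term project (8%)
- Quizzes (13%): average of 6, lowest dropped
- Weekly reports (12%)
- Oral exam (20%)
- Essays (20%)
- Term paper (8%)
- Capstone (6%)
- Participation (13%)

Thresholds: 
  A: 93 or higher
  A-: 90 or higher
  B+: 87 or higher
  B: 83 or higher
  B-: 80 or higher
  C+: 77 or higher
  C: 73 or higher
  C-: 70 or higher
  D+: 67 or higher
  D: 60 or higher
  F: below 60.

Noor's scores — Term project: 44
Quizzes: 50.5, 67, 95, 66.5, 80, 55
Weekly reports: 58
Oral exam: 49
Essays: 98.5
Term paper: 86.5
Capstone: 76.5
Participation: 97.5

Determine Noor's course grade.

Quizzes: drop 50.5 → average of remaining 5 = 363.5/5 = 72.7
Weighted total:
  Term project 44 × 0.08 = 3.52
  Quizzes 72.7 × 0.13 = 9.451
  Weekly reports 58 × 0.12 = 6.96
  Oral exam 49 × 0.2 = 9.8
  Essays 98.5 × 0.2 = 19.7
  Term paper 86.5 × 0.08 = 6.92
  Capstone 76.5 × 0.06 = 4.59
  Participation 97.5 × 0.13 = 12.675
Sum = 73.616
73.616 is ≥ 73 and < 77 → C

C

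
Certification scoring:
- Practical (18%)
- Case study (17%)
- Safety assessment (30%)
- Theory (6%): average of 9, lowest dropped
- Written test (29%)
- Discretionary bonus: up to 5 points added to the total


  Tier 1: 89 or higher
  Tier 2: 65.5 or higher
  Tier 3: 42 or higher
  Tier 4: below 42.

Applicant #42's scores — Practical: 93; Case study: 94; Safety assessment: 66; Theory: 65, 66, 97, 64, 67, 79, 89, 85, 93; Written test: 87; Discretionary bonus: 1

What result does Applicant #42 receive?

Theory: drop 64 → average of remaining 8 = 641/8 = 80.125
Weighted total:
  Practical 93 × 0.18 = 16.74
  Case study 94 × 0.17 = 15.98
  Safety assessment 66 × 0.3 = 19.8
  Theory 80.125 × 0.06 = 4.8075
  Written test 87 × 0.29 = 25.23
Sum = 82.5575
Discretionary bonus: 82.5575 + 1 = 83.5575
83.5575 is ≥ 65.5 and < 89 → Tier 2

Tier 2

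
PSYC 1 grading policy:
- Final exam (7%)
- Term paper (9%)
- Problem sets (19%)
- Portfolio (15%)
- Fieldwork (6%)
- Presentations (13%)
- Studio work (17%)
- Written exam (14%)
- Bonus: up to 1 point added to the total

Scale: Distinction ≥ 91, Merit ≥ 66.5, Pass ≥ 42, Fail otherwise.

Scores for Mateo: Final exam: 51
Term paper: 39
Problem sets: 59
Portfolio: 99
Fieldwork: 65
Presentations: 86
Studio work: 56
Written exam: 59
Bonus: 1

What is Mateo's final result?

Weighted total:
  Final exam 51 × 0.07 = 3.57
  Term paper 39 × 0.09 = 3.51
  Problem sets 59 × 0.19 = 11.21
  Portfolio 99 × 0.15 = 14.85
  Fieldwork 65 × 0.06 = 3.9
  Presentations 86 × 0.13 = 11.18
  Studio work 56 × 0.17 = 9.52
  Written exam 59 × 0.14 = 8.26
Sum = 66
Bonus: 66 + 1 = 67
67 is ≥ 66.5 and < 91 → Merit

Merit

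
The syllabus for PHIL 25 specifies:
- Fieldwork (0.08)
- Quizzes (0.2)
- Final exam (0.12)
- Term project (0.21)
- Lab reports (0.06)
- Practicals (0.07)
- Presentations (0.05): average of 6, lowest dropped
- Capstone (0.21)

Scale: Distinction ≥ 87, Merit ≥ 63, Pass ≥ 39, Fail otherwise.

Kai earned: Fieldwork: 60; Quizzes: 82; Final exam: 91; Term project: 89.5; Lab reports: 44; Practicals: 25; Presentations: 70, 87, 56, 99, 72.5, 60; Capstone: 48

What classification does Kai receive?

Merit

Presentations: drop 56 → average of remaining 5 = 388.5/5 = 77.7
Weighted total:
  Fieldwork 60 × 0.08 = 4.8
  Quizzes 82 × 0.2 = 16.4
  Final exam 91 × 0.12 = 10.92
  Term project 89.5 × 0.21 = 18.795
  Lab reports 44 × 0.06 = 2.64
  Practicals 25 × 0.07 = 1.75
  Presentations 77.7 × 0.05 = 3.885
  Capstone 48 × 0.21 = 10.08
Sum = 69.27
69.27 is ≥ 63 and < 87 → Merit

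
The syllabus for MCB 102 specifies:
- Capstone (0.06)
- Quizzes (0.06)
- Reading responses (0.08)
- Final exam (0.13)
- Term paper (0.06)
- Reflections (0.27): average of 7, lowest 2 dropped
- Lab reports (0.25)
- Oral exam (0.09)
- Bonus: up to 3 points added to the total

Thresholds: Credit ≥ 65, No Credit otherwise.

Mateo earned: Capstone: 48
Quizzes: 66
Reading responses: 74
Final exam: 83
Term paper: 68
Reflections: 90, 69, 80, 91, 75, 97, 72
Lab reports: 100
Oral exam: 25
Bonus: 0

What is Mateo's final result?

Credit

Reflections: drop 69, 72 → average of remaining 5 = 433/5 = 86.6
Weighted total:
  Capstone 48 × 0.06 = 2.88
  Quizzes 66 × 0.06 = 3.96
  Reading responses 74 × 0.08 = 5.92
  Final exam 83 × 0.13 = 10.79
  Term paper 68 × 0.06 = 4.08
  Reflections 86.6 × 0.27 = 23.382
  Lab reports 100 × 0.25 = 25
  Oral exam 25 × 0.09 = 2.25
Sum = 78.262
Bonus: 78.262 + 0 = 78.262
78.262 ≥ 65 → Credit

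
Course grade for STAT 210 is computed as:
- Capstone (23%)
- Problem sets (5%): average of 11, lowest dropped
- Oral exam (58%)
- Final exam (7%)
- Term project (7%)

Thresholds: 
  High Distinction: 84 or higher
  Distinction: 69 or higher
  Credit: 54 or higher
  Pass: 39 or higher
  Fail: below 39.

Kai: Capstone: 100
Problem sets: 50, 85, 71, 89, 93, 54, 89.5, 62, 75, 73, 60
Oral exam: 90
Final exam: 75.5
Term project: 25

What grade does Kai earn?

Problem sets: drop 50 → average of remaining 10 = 751.5/10 = 75.15
Weighted total:
  Capstone 100 × 0.23 = 23
  Problem sets 75.15 × 0.05 = 3.7575
  Oral exam 90 × 0.58 = 52.2
  Final exam 75.5 × 0.07 = 5.285
  Term project 25 × 0.07 = 1.75
Sum = 85.9925
85.9925 ≥ 84 → High Distinction

High Distinction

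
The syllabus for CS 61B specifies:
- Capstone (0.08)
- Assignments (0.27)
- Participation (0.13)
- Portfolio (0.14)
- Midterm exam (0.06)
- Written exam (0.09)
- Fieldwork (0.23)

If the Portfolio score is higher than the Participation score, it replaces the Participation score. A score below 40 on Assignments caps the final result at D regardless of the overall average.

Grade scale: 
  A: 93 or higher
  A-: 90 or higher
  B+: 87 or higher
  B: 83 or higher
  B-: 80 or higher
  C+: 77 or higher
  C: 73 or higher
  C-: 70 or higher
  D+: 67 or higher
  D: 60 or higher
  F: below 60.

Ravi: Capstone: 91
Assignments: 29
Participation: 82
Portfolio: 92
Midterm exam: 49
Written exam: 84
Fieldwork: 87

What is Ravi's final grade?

D

Portfolio (92) > Participation (82), so Participation counts as 92.
Assignments score 29 < 40: minimum not met.
Weighted total:
  Capstone 91 × 0.08 = 7.28
  Assignments 29 × 0.27 = 7.83
  Participation 92 × 0.13 = 11.96
  Portfolio 92 × 0.14 = 12.88
  Midterm exam 49 × 0.06 = 2.94
  Written exam 84 × 0.09 = 7.56
  Fieldwork 87 × 0.23 = 20.01
Sum = 70.46
70.46 would be C-; cap at D applies → D.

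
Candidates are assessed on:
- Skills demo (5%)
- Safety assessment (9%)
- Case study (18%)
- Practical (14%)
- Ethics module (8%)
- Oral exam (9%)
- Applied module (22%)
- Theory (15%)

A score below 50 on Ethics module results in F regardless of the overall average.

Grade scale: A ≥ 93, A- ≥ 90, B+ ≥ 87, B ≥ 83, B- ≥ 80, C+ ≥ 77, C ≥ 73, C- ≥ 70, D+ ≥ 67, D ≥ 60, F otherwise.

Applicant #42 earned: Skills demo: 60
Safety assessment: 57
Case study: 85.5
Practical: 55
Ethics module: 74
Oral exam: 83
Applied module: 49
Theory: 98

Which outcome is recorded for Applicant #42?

C-

Ethics module score 74 ≥ 50: minimum met.
Weighted total:
  Skills demo 60 × 0.05 = 3
  Safety assessment 57 × 0.09 = 5.13
  Case study 85.5 × 0.18 = 15.39
  Practical 55 × 0.14 = 7.7
  Ethics module 74 × 0.08 = 5.92
  Oral exam 83 × 0.09 = 7.47
  Applied module 49 × 0.22 = 10.78
  Theory 98 × 0.15 = 14.7
Sum = 70.09
70.09 is ≥ 70 and < 73 → C-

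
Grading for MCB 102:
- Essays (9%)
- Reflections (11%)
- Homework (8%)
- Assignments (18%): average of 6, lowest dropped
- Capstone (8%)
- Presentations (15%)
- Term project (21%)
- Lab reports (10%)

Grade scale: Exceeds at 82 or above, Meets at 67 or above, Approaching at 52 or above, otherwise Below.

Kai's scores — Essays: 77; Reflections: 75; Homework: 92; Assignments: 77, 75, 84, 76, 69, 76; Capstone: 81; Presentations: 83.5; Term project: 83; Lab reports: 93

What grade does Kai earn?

Assignments: drop 69 → average of remaining 5 = 388/5 = 77.6
Weighted total:
  Essays 77 × 0.09 = 6.93
  Reflections 75 × 0.11 = 8.25
  Homework 92 × 0.08 = 7.36
  Assignments 77.6 × 0.18 = 13.968
  Capstone 81 × 0.08 = 6.48
  Presentations 83.5 × 0.15 = 12.525
  Term project 83 × 0.21 = 17.43
  Lab reports 93 × 0.1 = 9.3
Sum = 82.243
82.243 ≥ 82 → Exceeds

Exceeds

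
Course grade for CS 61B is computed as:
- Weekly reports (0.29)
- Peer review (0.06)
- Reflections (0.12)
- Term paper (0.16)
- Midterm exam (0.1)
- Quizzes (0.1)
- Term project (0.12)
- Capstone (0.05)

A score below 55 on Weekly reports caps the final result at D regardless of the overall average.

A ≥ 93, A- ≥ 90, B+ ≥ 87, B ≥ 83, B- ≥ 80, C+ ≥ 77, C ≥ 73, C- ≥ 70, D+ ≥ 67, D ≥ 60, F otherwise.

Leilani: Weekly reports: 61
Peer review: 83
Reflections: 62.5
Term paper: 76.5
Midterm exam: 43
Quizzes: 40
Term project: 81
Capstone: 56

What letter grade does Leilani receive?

Weekly reports score 61 ≥ 55: minimum met.
Weighted total:
  Weekly reports 61 × 0.29 = 17.69
  Peer review 83 × 0.06 = 4.98
  Reflections 62.5 × 0.12 = 7.5
  Term paper 76.5 × 0.16 = 12.24
  Midterm exam 43 × 0.1 = 4.3
  Quizzes 40 × 0.1 = 4
  Term project 81 × 0.12 = 9.72
  Capstone 56 × 0.05 = 2.8
Sum = 63.23
63.23 is ≥ 60 and < 67 → D

D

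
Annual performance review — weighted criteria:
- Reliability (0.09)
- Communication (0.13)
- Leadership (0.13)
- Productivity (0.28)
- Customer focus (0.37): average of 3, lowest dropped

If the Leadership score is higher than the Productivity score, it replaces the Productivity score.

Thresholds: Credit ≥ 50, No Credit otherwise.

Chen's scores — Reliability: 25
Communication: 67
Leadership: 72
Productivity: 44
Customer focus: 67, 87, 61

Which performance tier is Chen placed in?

Credit

Customer focus: drop 61 → average of remaining 2 = 154/2 = 77
Leadership (72) > Productivity (44), so Productivity counts as 72.
Weighted total:
  Reliability 25 × 0.09 = 2.25
  Communication 67 × 0.13 = 8.71
  Leadership 72 × 0.13 = 9.36
  Productivity 72 × 0.28 = 20.16
  Customer focus 77 × 0.37 = 28.49
Sum = 68.97
68.97 ≥ 50 → Credit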